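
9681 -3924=5757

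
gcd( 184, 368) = 184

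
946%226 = 42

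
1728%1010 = 718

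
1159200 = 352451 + 806749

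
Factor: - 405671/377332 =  - 23863/22196 = - 2^( - 2 )*7^2 *31^( - 1)*179^( -1 )*487^1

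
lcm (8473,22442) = 830354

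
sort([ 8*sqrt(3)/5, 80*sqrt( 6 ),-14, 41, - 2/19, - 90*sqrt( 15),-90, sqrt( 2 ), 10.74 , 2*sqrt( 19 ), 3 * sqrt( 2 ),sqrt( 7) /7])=[ - 90 *sqrt ( 15 ), - 90,- 14,-2/19,  sqrt( 7 )/7,sqrt( 2 ), 8*sqrt( 3)/5, 3*sqrt(2 ),2*sqrt(19 ),10.74, 41, 80*sqrt(6 )]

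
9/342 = 1/38= 0.03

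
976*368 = 359168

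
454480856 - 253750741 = 200730115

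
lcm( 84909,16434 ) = 509454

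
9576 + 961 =10537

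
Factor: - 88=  - 2^3 * 11^1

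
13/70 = 13/70 = 0.19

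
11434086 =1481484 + 9952602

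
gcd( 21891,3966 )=3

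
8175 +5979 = 14154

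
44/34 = 1 + 5/17 = 1.29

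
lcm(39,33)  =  429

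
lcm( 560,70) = 560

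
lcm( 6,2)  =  6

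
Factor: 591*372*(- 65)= - 14290380 =- 2^2 *3^2 * 5^1*13^1*31^1*197^1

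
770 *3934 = 3029180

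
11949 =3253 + 8696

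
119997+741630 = 861627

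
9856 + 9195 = 19051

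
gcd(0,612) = 612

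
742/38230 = 371/19115 = 0.02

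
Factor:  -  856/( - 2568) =1/3  =  3^( - 1)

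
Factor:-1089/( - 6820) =99/620 = 2^ ( - 2 ) * 3^2*5^( - 1)  *  11^1 * 31^( - 1 )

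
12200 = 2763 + 9437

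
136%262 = 136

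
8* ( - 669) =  - 5352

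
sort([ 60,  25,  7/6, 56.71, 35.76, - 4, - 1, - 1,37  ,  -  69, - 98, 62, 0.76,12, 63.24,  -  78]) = [-98, - 78 ,-69 , - 4, - 1, - 1 , 0.76,7/6,12 , 25, 35.76,37, 56.71,60, 62,63.24 ]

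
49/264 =49/264 =0.19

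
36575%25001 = 11574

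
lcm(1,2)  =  2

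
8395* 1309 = 10989055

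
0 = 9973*0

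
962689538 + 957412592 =1920102130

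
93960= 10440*9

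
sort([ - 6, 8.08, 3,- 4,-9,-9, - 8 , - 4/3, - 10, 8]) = [ - 10, - 9,-9,-8, - 6, - 4, - 4/3, 3, 8, 8.08]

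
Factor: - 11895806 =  - 2^1*13^1*449^1*1019^1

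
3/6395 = 3/6395 = 0.00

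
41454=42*987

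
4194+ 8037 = 12231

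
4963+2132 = 7095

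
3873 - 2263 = 1610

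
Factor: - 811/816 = - 2^( - 4 )*3^( - 1) *17^( - 1 )*811^1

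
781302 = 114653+666649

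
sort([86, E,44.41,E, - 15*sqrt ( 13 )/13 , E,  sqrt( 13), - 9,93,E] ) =[ - 9, - 15*sqrt( 13)/13, E, E,E, E, sqrt( 13), 44.41, 86 , 93 ] 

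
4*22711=90844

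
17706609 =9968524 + 7738085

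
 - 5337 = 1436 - 6773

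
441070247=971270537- 530200290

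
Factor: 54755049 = 3^1*41^1*199^1 * 2237^1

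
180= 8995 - 8815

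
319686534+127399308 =447085842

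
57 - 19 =38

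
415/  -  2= - 415/2 = -207.50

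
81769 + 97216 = 178985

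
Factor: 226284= 2^2*3^1*109^1*173^1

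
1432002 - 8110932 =- 6678930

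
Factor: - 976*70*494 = -33750080 = - 2^6*5^1*7^1*13^1*19^1*61^1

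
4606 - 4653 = -47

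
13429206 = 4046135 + 9383071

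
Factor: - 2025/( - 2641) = 3^4*5^2*19^( - 1) * 139^(  -  1)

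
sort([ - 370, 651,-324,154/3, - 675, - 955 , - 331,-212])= [-955, - 675 , - 370, - 331,  -  324,- 212,154/3 , 651]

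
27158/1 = 27158 = 27158.00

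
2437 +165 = 2602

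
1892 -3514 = - 1622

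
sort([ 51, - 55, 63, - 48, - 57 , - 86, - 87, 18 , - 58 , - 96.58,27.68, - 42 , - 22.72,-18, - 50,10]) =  [ - 96.58, - 87, - 86 , - 58, - 57, - 55, - 50, - 48, - 42, - 22.72, - 18,10,18,27.68, 51 , 63]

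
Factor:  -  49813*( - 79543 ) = 3962275459 = 17^1 * 109^1 *457^1*4679^1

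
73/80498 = 73/80498  =  0.00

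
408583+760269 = 1168852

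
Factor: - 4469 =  -41^1 * 109^1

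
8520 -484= 8036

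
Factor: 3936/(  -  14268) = -8/29 = - 2^3*29^ ( - 1)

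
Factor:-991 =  - 991^1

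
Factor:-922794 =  - 2^1*3^1*17^1*83^1*109^1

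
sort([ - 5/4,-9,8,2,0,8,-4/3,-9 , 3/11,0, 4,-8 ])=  [  -  9, - 9, - 8,-4/3, - 5/4,0,0,3/11,2,4 , 8 , 8 ] 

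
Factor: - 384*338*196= - 25439232 =- 2^10*3^1 * 7^2*13^2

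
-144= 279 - 423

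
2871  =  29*99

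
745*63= 46935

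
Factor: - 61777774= - 2^1*30888887^1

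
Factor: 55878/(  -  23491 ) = -2^1*3^1*13^ ( - 2 ) *67^1 = - 402/169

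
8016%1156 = 1080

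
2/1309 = 2/1309 = 0.00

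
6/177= 2/59=   0.03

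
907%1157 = 907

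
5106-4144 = 962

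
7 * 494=3458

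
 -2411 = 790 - 3201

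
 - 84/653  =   - 1 +569/653 = -  0.13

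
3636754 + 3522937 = 7159691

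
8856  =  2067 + 6789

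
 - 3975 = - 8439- - 4464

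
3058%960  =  178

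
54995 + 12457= 67452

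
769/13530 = 769/13530  =  0.06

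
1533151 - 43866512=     -  42333361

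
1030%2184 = 1030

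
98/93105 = 98/93105 = 0.00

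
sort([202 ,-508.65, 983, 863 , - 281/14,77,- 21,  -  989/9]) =[ - 508.65, - 989/9, - 21,-281/14, 77,202 , 863, 983] 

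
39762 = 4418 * 9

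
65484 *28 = 1833552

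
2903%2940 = 2903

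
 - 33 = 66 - 99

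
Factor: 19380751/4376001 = 3^(- 1) * 7^( - 1)*13^2*191^(-1)*1091^( - 1)*114679^1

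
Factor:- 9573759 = -3^2 * 13^1*47^1*1741^1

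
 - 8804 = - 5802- 3002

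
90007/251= 358  +  149/251 = 358.59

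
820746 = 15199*54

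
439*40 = 17560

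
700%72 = 52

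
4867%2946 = 1921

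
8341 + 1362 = 9703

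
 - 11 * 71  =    -  781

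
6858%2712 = 1434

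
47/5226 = 47/5226  =  0.01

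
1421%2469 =1421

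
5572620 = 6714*830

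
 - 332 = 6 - 338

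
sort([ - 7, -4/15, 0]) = [- 7, - 4/15,0]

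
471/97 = 4+ 83/97 = 4.86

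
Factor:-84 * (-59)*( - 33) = -163548 = - 2^2*3^2*7^1*11^1*59^1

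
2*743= 1486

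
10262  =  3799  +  6463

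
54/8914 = 27/4457 = 0.01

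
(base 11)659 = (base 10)790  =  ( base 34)n8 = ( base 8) 1426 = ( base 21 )1GD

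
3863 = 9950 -6087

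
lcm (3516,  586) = 3516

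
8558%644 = 186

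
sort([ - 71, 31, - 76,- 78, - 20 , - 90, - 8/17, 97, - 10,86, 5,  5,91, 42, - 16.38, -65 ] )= [ - 90,- 78, - 76, - 71, - 65, - 20 , - 16.38, - 10, - 8/17, 5, 5, 31,  42,86,91, 97 ]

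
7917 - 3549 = 4368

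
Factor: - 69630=-2^1 * 3^1*5^1 * 11^1*211^1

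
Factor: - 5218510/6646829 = -2^1*5^1*7^(  -  1)*11^1*29^(-1 )*137^( - 1)*239^(-1 )  *47441^1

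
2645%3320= 2645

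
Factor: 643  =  643^1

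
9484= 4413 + 5071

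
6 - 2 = 4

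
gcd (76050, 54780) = 30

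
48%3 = 0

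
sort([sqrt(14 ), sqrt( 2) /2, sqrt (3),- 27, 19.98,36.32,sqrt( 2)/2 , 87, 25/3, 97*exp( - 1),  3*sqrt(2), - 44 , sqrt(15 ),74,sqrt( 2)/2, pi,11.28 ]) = [ - 44,  -  27,sqrt (2)/2, sqrt( 2)/2, sqrt(2)/2,  sqrt( 3 ), pi,sqrt(14 ),sqrt(15 ), 3*sqrt (2),25/3, 11.28, 19.98, 97*exp( - 1) , 36.32, 74,87]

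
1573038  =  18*87391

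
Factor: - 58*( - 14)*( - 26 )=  - 2^3*7^1 * 13^1*29^1 = - 21112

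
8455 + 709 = 9164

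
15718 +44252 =59970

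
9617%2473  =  2198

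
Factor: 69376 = 2^8*271^1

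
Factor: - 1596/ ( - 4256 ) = 2^( - 3 )*3^1= 3/8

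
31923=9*3547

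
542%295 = 247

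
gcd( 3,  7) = 1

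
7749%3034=1681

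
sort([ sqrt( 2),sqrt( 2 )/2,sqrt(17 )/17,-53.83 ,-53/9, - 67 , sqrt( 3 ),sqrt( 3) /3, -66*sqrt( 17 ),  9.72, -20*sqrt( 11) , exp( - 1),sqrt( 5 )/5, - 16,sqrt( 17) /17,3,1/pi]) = [  -  66*sqrt( 17 ),-67, - 20*sqrt(11),-53.83, - 16, - 53/9,sqrt(17 ) /17,sqrt (17 )/17,1/pi,exp (-1),sqrt(5 )/5,sqrt( 3)/3,  sqrt( 2 ) /2,  sqrt(2) , sqrt(3 ),3,9.72 ]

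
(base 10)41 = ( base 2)101001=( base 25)1g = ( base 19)23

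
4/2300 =1/575=0.00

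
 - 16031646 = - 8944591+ - 7087055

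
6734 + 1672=8406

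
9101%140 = 1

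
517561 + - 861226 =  - 343665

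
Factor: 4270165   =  5^1 * 854033^1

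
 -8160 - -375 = -7785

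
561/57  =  9 + 16/19 = 9.84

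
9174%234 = 48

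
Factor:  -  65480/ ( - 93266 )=32740/46633 = 2^2 * 5^1*1637^1*46633^( - 1)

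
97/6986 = 97/6986  =  0.01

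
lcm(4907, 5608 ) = 39256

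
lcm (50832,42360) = 254160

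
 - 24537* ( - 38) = 932406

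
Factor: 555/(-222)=  -  2^(  -  1 )*5^1 = - 5/2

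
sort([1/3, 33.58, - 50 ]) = [-50, 1/3,  33.58]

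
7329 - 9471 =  - 2142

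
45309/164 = 45309/164 = 276.27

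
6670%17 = 6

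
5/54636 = 5/54636= 0.00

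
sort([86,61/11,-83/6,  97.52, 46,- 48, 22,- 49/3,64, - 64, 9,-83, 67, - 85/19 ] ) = [  -  83,  -  64, - 48,-49/3, - 83/6, - 85/19, 61/11,9, 22, 46, 64, 67 , 86, 97.52 ] 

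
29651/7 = 29651/7 = 4235.86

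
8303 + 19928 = 28231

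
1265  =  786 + 479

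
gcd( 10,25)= 5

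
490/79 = 6+16/79 = 6.20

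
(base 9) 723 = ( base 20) 198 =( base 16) 24c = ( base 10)588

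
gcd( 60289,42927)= 1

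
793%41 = 14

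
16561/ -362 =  - 16561/362 = - 45.75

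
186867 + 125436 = 312303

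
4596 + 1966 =6562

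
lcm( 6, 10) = 30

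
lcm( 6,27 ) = 54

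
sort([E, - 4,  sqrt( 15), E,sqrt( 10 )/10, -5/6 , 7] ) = [-4, - 5/6, sqrt(10)/10,E, E, sqrt(15),7 ] 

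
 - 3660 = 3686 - 7346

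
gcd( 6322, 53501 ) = 1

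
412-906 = -494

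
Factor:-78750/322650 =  - 3^( - 1)*5^2*7^1*239^ ( - 1 )=- 175/717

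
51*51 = 2601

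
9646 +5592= 15238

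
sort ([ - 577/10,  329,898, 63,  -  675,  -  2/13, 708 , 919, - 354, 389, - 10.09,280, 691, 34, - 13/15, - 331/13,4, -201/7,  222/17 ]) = [-675, - 354, - 577/10 , - 201/7,-331/13, - 10.09, - 13/15, - 2/13,4,222/17, 34,63,280 , 329,389, 691,708,898,919]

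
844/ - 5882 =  - 422/2941 = - 0.14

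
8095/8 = 1011 + 7/8  =  1011.88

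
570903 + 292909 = 863812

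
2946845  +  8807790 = 11754635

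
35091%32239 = 2852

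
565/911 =565/911 = 0.62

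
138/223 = 138/223 = 0.62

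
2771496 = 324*8554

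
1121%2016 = 1121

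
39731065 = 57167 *695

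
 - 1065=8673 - 9738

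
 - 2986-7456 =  - 10442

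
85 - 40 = 45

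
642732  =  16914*38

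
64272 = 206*312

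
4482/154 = 2241/77 = 29.10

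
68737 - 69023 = - 286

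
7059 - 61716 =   -  54657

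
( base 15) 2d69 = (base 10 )9774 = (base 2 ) 10011000101110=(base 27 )db0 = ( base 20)148E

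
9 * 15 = 135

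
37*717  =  26529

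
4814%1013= 762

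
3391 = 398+2993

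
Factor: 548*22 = 12056=   2^3*11^1*137^1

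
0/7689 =0 =0.00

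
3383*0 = 0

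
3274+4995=8269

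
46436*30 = 1393080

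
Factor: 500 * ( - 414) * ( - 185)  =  2^3 *3^2 * 5^4*23^1*37^1 =38295000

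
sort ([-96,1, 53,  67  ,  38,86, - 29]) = [ - 96,- 29, 1,38 , 53, 67,86 ] 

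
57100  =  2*28550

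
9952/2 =4976=4976.00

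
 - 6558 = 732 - 7290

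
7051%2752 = 1547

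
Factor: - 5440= - 2^6*5^1*17^1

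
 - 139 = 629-768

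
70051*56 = 3922856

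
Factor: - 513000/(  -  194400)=95/36 = 2^ ( - 2 )*3^ (  -  2)*5^1 * 19^1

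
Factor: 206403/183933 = 643/573 = 3^( - 1)*191^( - 1)*643^1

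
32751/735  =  10917/245  =  44.56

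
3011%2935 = 76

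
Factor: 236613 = 3^1*13^1*6067^1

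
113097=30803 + 82294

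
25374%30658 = 25374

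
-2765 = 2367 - 5132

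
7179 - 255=6924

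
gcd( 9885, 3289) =1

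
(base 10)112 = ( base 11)A2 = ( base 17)6a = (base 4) 1300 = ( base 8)160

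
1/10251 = 1/10251 = 0.00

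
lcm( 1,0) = 0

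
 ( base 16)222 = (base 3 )202020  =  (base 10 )546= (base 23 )10H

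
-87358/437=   -  87358/437  =  - 199.90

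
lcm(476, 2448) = 17136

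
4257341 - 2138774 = 2118567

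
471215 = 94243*5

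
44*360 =15840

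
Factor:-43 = - 43^1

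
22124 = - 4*( - 5531 ) 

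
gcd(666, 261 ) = 9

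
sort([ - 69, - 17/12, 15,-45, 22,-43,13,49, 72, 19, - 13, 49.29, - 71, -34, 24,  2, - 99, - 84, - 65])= [- 99,- 84, - 71, -69, - 65,- 45, - 43, - 34, - 13, - 17/12, 2  ,  13 , 15, 19,22, 24, 49 , 49.29,  72]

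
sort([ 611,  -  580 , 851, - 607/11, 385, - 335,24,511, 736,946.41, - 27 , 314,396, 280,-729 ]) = [ - 729, - 580, - 335, - 607/11, - 27,24,280 , 314, 385,396,511  ,  611,736, 851,946.41]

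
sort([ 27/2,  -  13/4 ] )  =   [ - 13/4,27/2 ] 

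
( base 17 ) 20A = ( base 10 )588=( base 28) L0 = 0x24C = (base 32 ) ic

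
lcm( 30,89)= 2670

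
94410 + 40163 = 134573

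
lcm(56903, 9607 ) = 739739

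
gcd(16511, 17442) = 19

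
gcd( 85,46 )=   1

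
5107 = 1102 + 4005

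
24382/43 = 567 + 1/43=567.02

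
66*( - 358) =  - 23628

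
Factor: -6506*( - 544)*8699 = 30788057536 = 2^6 * 17^1*3253^1*8699^1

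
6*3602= 21612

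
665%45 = 35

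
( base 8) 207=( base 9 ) 160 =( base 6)343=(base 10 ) 135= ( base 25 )5A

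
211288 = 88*2401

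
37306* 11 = 410366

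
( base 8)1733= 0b1111011011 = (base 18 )30f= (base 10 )987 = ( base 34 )t1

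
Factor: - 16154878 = - 2^1*23^1  *  149^1 * 2357^1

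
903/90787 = 903/90787 = 0.01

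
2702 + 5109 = 7811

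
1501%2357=1501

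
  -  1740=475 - 2215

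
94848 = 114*832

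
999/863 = 999/863=1.16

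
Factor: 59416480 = 2^5 * 5^1*371353^1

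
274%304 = 274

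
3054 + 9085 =12139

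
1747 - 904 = 843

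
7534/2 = 3767 = 3767.00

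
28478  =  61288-32810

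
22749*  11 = 250239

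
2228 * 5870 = 13078360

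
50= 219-169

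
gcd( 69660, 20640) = 2580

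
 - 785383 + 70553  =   - 714830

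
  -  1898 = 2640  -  4538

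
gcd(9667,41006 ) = 7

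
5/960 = 1/192 = 0.01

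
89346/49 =1823 + 19/49 = 1823.39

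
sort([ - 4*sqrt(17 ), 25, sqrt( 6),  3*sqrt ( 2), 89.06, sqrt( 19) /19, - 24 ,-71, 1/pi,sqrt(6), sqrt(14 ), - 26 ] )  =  [ - 71, - 26  ,-24,- 4 * sqrt ( 17 ), sqrt( 19)/19, 1/pi,sqrt (6), sqrt (6 ), sqrt( 14 ) , 3* sqrt(2),25, 89.06 ] 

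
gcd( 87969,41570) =1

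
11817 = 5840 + 5977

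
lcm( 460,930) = 42780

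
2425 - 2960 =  - 535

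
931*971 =904001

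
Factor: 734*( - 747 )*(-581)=2^1*3^2*7^1*83^2*367^1 = 318561138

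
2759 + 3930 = 6689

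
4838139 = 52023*93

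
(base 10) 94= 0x5E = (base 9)114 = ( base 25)3J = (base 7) 163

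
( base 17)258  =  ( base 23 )164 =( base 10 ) 671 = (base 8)1237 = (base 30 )mb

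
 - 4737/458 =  - 4737/458 = - 10.34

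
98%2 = 0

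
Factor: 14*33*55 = 25410= 2^1*3^1*5^1*7^1*11^2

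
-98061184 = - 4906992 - 93154192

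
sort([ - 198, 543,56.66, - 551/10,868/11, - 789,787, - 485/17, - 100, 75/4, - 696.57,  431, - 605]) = [ - 789, - 696.57, - 605, - 198, - 100 , - 551/10 ,-485/17,75/4,56.66,868/11, 431,  543,  787 ]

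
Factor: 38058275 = 5^2*1522331^1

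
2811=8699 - 5888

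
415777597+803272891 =1219050488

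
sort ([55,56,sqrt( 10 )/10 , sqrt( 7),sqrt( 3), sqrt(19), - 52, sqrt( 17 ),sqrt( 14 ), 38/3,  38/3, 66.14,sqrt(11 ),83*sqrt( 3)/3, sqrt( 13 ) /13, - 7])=[ - 52, - 7, sqrt( 13 )/13,sqrt (10 ) /10 , sqrt( 3 ),sqrt ( 7), sqrt( 11 ), sqrt (14),sqrt( 17 ),  sqrt(19 ),38/3,38/3 , 83*sqrt( 3 )/3,55 , 56, 66.14 ] 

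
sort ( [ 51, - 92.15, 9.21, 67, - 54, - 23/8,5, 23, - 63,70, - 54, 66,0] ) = [  -  92.15, - 63, - 54, - 54, - 23/8, 0,5, 9.21,  23, 51, 66, 67, 70]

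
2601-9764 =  - 7163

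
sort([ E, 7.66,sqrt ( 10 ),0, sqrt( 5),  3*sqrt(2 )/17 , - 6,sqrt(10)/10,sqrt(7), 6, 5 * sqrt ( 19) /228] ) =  [ -6,0,5*sqrt(19)/228,3 * sqrt(2)/17, sqrt(10) /10,  sqrt( 5 ),sqrt (7),E,sqrt( 10) , 6, 7.66]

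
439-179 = 260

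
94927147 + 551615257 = 646542404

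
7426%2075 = 1201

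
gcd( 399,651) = 21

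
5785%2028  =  1729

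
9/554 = 9/554 = 0.02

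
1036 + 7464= 8500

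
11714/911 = 12 + 782/911= 12.86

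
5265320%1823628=1618064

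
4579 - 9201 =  - 4622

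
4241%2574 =1667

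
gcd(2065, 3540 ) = 295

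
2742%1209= 324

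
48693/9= 5410+ 1/3 = 5410.33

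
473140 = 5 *94628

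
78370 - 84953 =  -  6583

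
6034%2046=1942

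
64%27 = 10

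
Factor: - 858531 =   -  3^1*419^1*683^1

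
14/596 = 7/298 = 0.02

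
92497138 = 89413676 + 3083462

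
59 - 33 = 26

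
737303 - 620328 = 116975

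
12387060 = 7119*1740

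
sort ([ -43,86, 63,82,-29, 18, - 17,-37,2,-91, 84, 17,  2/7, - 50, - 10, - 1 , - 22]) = [ - 91,-50,-43,-37, - 29, - 22, - 17,-10,-1,2/7, 2,  17, 18, 63,82, 84,86]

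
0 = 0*344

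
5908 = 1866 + 4042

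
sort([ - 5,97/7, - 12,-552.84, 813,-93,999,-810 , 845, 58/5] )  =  [-810, - 552.84, - 93,-12 , - 5,  58/5,  97/7, 813, 845,999]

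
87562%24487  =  14101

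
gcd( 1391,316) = 1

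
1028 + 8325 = 9353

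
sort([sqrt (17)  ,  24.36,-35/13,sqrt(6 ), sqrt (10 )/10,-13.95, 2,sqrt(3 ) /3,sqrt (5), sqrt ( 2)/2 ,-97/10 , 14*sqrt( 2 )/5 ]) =[ - 13.95 , - 97/10,-35/13,sqrt (10)/10, sqrt ( 3 )/3,sqrt( 2) /2,2,sqrt ( 5) , sqrt( 6 ),14*sqrt( 2)/5, sqrt( 17),24.36]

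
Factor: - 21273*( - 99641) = 2119662993=3^1*7^1*37^1*1013^1*2693^1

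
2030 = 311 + 1719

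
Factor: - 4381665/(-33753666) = 1460555/11251222 = 2^ ( - 1 )*5^1*17^1 * 2069^( - 1)*2719^(  -  1 ) * 17183^1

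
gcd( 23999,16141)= 1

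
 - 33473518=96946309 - 130419827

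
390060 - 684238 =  - 294178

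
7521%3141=1239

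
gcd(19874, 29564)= 38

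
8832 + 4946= 13778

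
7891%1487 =456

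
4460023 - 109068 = 4350955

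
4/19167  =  4/19167= 0.00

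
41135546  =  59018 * 697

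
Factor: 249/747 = 1/3 = 3^( - 1 ) 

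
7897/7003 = 53/47 = 1.13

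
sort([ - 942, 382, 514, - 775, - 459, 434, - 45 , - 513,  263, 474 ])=[ - 942, - 775, - 513, - 459,- 45,  263,382, 434,474,514 ] 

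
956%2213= 956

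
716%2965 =716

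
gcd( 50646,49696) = 2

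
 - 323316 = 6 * ( - 53886)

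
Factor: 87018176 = 2^6*7^1*19^1*10223^1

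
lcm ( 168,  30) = 840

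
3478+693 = 4171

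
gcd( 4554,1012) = 506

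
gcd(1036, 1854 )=2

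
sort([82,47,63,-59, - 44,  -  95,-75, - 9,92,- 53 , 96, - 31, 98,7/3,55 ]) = [ - 95, - 75 ,  -  59, - 53, - 44, - 31, - 9 , 7/3,47,55,  63 , 82,  92,  96,98 ] 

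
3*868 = 2604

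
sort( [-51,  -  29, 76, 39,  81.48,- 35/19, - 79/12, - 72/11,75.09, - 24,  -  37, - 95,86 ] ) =[ - 95, -51  , - 37,-29,-24,-79/12, -72/11, - 35/19, 39,75.09, 76,81.48,86]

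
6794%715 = 359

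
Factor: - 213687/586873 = -3^2*7^( - 3) * 29^(-1 )*59^( - 1) * 23743^1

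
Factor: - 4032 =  - 2^6*3^2* 7^1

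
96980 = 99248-2268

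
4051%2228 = 1823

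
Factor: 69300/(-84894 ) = -2^1*3^1*5^2*7^1*11^1*14149^( - 1) =- 11550/14149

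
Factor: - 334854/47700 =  - 2^( -1)*3^3*5^( - 2 )*13^1 = - 351/50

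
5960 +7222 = 13182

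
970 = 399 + 571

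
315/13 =24 + 3/13 = 24.23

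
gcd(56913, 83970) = 933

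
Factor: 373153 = 11^1*33923^1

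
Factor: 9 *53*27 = 12879=3^5*53^1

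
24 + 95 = 119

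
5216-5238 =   -  22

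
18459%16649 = 1810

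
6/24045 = 2/8015 = 0.00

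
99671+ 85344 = 185015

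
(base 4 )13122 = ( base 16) 1da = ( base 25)IO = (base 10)474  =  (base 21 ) 11C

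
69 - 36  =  33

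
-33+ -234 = -267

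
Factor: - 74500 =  - 2^2*5^3*149^1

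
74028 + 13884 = 87912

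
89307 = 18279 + 71028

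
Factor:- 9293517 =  - 3^2*1032613^1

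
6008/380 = 1502/95=15.81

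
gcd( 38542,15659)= 7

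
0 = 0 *39189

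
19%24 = 19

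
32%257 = 32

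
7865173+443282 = 8308455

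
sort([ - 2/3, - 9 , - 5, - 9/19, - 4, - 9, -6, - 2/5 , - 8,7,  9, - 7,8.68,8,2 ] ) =[ - 9 , - 9, - 8, - 7, - 6, - 5, - 4, - 2/3, - 9/19, - 2/5,2,7,8,8.68,  9]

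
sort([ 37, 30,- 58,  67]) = [-58,30, 37,67]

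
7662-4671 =2991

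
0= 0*39123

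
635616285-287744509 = 347871776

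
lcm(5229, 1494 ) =10458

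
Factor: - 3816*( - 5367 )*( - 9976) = - 2^6*3^3 * 29^1*43^1*53^1*1789^1 = - 204313188672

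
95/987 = 95/987 = 0.10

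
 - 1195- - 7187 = 5992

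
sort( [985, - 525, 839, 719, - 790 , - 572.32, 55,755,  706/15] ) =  [ - 790, - 572.32, - 525 , 706/15, 55 , 719,  755 , 839, 985] 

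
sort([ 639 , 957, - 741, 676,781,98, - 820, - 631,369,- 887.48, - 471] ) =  [ - 887.48 ,- 820,  -  741, -631,-471,98, 369, 639,676, 781,957 ] 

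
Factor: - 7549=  - 7549^1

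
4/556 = 1/139  =  0.01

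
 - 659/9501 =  - 659/9501=- 0.07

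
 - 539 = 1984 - 2523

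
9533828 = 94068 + 9439760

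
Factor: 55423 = 19^1*2917^1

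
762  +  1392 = 2154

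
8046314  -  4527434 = 3518880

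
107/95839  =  107/95839 = 0.00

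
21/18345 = 7/6115 = 0.00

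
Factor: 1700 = 2^2*5^2 * 17^1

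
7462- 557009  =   - 549547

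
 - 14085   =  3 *( - 4695 ) 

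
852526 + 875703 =1728229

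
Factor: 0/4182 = 0 = 0^1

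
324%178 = 146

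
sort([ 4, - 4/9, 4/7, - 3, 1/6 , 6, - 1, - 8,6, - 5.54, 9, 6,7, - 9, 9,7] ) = [-9, - 8,- 5.54, - 3,  -  1,-4/9, 1/6 , 4/7,4, 6, 6,6 , 7,7,9,9]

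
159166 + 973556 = 1132722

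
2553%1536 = 1017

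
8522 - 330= 8192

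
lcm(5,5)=5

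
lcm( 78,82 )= 3198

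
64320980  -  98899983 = -34579003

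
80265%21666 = 15267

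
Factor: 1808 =2^4*113^1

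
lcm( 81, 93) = 2511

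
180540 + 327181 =507721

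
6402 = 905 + 5497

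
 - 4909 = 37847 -42756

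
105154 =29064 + 76090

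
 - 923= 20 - 943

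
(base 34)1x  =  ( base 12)57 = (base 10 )67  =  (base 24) 2J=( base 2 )1000011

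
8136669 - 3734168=4402501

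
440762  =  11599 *38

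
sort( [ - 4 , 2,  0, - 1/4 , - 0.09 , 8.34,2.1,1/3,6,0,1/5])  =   [ - 4, - 1/4 , - 0.09,0,0,1/5,1/3,2,2.1,6, 8.34 ]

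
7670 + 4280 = 11950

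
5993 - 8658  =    -  2665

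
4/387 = 4/387 = 0.01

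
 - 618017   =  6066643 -6684660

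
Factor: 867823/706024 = 2^(- 3 )*71^ ( - 1 ) * 113^( - 1 )*78893^1= 78893/64184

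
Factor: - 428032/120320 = -836/235 = - 2^2 * 5^( - 1)*11^1 * 19^1*47^( - 1)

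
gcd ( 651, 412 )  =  1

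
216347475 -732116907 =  - 515769432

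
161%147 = 14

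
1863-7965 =-6102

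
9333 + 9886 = 19219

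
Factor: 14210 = 2^1  *  5^1 *7^2 * 29^1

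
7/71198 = 7/71198  =  0.00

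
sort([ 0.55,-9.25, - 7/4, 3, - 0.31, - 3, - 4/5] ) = [-9.25, - 3, - 7/4,-4/5 , - 0.31,0.55, 3] 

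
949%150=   49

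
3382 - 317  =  3065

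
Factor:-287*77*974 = -2^1*7^2 *11^1*41^1*487^1= - 21524426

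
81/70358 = 81/70358 = 0.00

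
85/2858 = 85/2858 =0.03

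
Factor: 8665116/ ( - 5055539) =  - 2^2 * 3^1*19^( -1)*266081^( - 1 ) * 722093^1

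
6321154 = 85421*74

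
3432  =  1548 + 1884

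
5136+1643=6779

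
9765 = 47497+-37732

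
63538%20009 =3511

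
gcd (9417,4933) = 1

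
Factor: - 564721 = -641^1*881^1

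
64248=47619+16629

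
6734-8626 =-1892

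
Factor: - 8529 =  - 3^1*2843^1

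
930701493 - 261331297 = 669370196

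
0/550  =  0 = 0.00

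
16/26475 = 16/26475 = 0.00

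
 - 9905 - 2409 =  - 12314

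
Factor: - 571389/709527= -7^1*13^1*113^( - 1 ) = - 91/113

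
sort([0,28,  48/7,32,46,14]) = [0 , 48/7,14 , 28 , 32, 46 ]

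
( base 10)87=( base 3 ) 10020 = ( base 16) 57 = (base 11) 7A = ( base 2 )1010111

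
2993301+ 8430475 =11423776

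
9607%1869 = 262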